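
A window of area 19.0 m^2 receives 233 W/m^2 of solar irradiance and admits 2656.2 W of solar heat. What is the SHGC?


Rearrange Q = Area * SHGC * Irradiance:
  SHGC = Q / (Area * Irradiance)
  SHGC = 2656.2 / (19.0 * 233) = 0.6

0.6


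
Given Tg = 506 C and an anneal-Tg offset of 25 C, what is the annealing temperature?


The annealing temperature is Tg plus the offset:
  T_anneal = 506 + 25 = 531 C

531 C


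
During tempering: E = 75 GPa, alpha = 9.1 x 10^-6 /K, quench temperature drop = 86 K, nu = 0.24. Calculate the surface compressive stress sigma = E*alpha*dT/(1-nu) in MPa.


Tempering stress: sigma = E * alpha * dT / (1 - nu)
  E (MPa) = 75 * 1000 = 75000
  Numerator = 75000 * (9.1 x 10^-6) * 86 = 58.695
  Denominator = 1 - 0.24 = 0.76
  sigma = 58.695 / 0.76 = 77.2 MPa

77.2 MPa


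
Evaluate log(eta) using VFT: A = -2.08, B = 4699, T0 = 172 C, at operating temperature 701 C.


VFT equation: log(eta) = A + B / (T - T0)
  T - T0 = 701 - 172 = 529
  B / (T - T0) = 4699 / 529 = 8.883
  log(eta) = -2.08 + 8.883 = 6.803

6.803


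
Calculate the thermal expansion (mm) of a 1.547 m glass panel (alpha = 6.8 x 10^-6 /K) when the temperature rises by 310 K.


Thermal expansion formula: dL = alpha * L0 * dT
  dL = (6.8 x 10^-6) * 1.547 * 310 = 0.00326108 m
Convert to mm: 0.00326108 * 1000 = 3.2611 mm

3.2611 mm


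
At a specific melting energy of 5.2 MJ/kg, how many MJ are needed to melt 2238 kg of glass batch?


Total energy = mass * specific energy
  E = 2238 * 5.2 = 11637.6 MJ

11637.6 MJ


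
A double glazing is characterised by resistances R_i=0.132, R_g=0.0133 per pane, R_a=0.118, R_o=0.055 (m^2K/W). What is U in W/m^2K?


Total thermal resistance (series):
  R_total = R_in + R_glass + R_air + R_glass + R_out
  R_total = 0.132 + 0.0133 + 0.118 + 0.0133 + 0.055 = 0.3316 m^2K/W
U-value = 1 / R_total = 1 / 0.3316 = 3.016 W/m^2K

3.016 W/m^2K


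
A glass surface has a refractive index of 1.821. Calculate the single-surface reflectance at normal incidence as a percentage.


Fresnel reflectance at normal incidence:
  R = ((n - 1)/(n + 1))^2
  (n - 1)/(n + 1) = (1.821 - 1)/(1.821 + 1) = 0.291032
  R = 0.291032^2 = 0.0846996
  R(%) = 0.0846996 * 100 = 8.47%

8.47%


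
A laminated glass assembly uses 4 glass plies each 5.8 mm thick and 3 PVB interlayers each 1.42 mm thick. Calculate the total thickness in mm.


Total thickness = glass contribution + PVB contribution
  Glass: 4 * 5.8 = 23.2 mm
  PVB: 3 * 1.42 = 4.26 mm
  Total = 23.2 + 4.26 = 27.46 mm

27.46 mm


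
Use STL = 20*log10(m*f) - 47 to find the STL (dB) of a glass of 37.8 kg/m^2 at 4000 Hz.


Mass law: STL = 20 * log10(m * f) - 47
  m * f = 37.8 * 4000 = 151200
  log10(151200) = 5.17955
  STL = 20 * 5.17955 - 47 = 103.591 - 47 = 56.6 dB

56.6 dB


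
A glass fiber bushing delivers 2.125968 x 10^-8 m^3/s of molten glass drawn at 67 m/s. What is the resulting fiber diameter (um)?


Cross-sectional area from continuity:
  A = Q / v = 2.125968 x 10^-8 / 67 = 3.173087 x 10^-10 m^2
Diameter from circular cross-section:
  d = sqrt(4A / pi) * 10^6 (m -> um)
  d = sqrt(4 * 3.173087 x 10^-10 / pi) * 10^6 = 20.1 um

20.1 um


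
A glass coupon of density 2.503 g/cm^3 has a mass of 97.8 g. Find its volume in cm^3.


Rearrange rho = m / V:
  V = m / rho
  V = 97.8 / 2.503 = 39.073 cm^3

39.073 cm^3


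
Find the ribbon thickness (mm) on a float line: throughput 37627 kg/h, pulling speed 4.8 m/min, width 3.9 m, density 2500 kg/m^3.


Ribbon cross-section from mass balance:
  Volume rate = throughput / density = 37627 / 2500 = 15.0508 m^3/h
  thickness = volume rate / (speed * 60 * width), i.e.
  thickness = throughput / (60 * speed * width * density) * 1000
  thickness = 37627 / (60 * 4.8 * 3.9 * 2500) * 1000 = 13.4 mm

13.4 mm


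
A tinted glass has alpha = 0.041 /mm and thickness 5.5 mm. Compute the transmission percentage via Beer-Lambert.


Beer-Lambert law: T = exp(-alpha * thickness)
  exponent = -0.041 * 5.5 = -0.2255
  T = exp(-0.2255) = 0.7981
  Percentage = 0.7981 * 100 = 79.81%

79.81%


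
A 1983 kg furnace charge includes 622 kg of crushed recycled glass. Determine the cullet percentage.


Cullet ratio = (cullet mass / total batch mass) * 100
  Ratio = 622 / 1983 * 100 = 31.37%

31.37%


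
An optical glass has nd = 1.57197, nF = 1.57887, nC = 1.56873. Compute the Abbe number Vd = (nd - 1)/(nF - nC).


Abbe number formula: Vd = (nd - 1) / (nF - nC)
  nd - 1 = 1.57197 - 1 = 0.57197
  nF - nC = 1.57887 - 1.56873 = 0.01014
  Vd = 0.57197 / 0.01014 = 56.41

56.41


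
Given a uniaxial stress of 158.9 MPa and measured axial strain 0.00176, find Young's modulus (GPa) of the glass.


Young's modulus: E = stress / strain
  E = 158.9 MPa / 0.00176 = 90284.09 MPa
Convert to GPa: 90284.09 / 1000 = 90.28 GPa

90.28 GPa


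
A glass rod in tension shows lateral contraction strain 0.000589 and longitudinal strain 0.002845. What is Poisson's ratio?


Poisson's ratio: nu = lateral strain / axial strain
  nu = 0.000589 / 0.002845 = 0.207

0.207


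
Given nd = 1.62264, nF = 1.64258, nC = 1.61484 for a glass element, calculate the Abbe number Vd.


Abbe number formula: Vd = (nd - 1) / (nF - nC)
  nd - 1 = 1.62264 - 1 = 0.62264
  nF - nC = 1.64258 - 1.61484 = 0.02774
  Vd = 0.62264 / 0.02774 = 22.45

22.45


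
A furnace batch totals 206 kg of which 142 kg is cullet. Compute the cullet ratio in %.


Cullet ratio = (cullet mass / total batch mass) * 100
  Ratio = 142 / 206 * 100 = 68.93%

68.93%


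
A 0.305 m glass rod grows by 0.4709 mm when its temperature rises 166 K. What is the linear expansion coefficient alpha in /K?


Rearrange dL = alpha * L0 * dT for alpha:
  alpha = dL / (L0 * dT)
  alpha = (0.4709 / 1000) / (0.305 * 166) = 0.000009301 /K = 9.301 x 10^-6 /K

9.301 x 10^-6 /K


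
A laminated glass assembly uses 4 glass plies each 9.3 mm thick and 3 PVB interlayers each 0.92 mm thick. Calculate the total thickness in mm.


Total thickness = glass contribution + PVB contribution
  Glass: 4 * 9.3 = 37.2 mm
  PVB: 3 * 0.92 = 2.76 mm
  Total = 37.2 + 2.76 = 39.96 mm

39.96 mm


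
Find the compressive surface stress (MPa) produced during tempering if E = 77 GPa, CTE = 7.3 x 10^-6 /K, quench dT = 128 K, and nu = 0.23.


Tempering stress: sigma = E * alpha * dT / (1 - nu)
  E (MPa) = 77 * 1000 = 77000
  Numerator = 77000 * (7.3 x 10^-6) * 128 = 71.9488
  Denominator = 1 - 0.23 = 0.77
  sigma = 71.9488 / 0.77 = 93.4 MPa

93.4 MPa


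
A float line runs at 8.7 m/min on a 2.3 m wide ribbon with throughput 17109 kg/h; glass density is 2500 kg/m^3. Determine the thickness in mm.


Ribbon cross-section from mass balance:
  Volume rate = throughput / density = 17109 / 2500 = 6.8436 m^3/h
  thickness = volume rate / (speed * 60 * width), i.e.
  thickness = throughput / (60 * speed * width * density) * 1000
  thickness = 17109 / (60 * 8.7 * 2.3 * 2500) * 1000 = 5.7 mm

5.7 mm


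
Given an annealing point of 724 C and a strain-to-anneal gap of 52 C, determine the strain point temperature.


Strain point = annealing point - difference:
  T_strain = 724 - 52 = 672 C

672 C


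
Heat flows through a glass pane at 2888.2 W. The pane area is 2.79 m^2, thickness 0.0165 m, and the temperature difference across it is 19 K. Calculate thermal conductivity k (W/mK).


Fourier's law rearranged: k = Q * t / (A * dT)
  Numerator = 2888.2 * 0.0165 = 47.6553
  Denominator = 2.79 * 19 = 53.01
  k = 47.6553 / 53.01 = 0.899 W/mK

0.899 W/mK


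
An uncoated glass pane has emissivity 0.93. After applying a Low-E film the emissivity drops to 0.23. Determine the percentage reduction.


Percentage reduction = (1 - coated/uncoated) * 100
  Ratio = 0.23 / 0.93 = 0.2473
  Reduction = (1 - 0.2473) * 100 = 75.3%

75.3%


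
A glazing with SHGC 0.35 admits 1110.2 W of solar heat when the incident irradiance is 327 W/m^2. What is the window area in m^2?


Rearrange Q = Area * SHGC * Irradiance:
  Area = Q / (SHGC * Irradiance)
  Area = 1110.2 / (0.35 * 327) = 9.7 m^2

9.7 m^2


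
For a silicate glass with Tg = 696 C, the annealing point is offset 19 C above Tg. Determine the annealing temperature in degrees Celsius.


The annealing temperature is Tg plus the offset:
  T_anneal = 696 + 19 = 715 C

715 C


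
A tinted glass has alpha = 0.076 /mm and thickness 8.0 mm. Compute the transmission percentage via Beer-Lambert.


Beer-Lambert law: T = exp(-alpha * thickness)
  exponent = -0.076 * 8.0 = -0.608
  T = exp(-0.608) = 0.5444
  Percentage = 0.5444 * 100 = 54.44%

54.44%


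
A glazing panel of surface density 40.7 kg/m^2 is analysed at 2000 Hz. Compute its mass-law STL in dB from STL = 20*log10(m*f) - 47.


Mass law: STL = 20 * log10(m * f) - 47
  m * f = 40.7 * 2000 = 81400
  log10(81400) = 4.91062
  STL = 20 * 4.91062 - 47 = 98.2124 - 47 = 51.2 dB

51.2 dB


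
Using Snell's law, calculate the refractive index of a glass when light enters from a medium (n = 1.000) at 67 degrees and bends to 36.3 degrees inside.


Apply Snell's law: n1 * sin(theta1) = n2 * sin(theta2)
  n2 = n1 * sin(theta1) / sin(theta2)
  sin(67) = 0.920505
  sin(36.3) = 0.592013
  n2 = 1.000 * 0.920505 / 0.592013 = 1.5549

1.5549


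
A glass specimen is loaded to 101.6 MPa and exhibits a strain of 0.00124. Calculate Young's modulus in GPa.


Young's modulus: E = stress / strain
  E = 101.6 MPa / 0.00124 = 81935.48 MPa
Convert to GPa: 81935.48 / 1000 = 81.94 GPa

81.94 GPa


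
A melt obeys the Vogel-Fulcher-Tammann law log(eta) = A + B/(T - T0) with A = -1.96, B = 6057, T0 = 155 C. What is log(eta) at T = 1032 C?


VFT equation: log(eta) = A + B / (T - T0)
  T - T0 = 1032 - 155 = 877
  B / (T - T0) = 6057 / 877 = 6.906
  log(eta) = -1.96 + 6.906 = 4.946

4.946


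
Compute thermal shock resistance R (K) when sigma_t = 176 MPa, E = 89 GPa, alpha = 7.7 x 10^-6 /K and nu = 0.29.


Thermal shock resistance: R = sigma * (1 - nu) / (E * alpha)
  Numerator = 176 * (1 - 0.29) = 124.96
  Denominator = 89 * 1000 * (7.7 x 10^-6) = 0.6853
  R = 124.96 / 0.6853 = 182.3 K

182.3 K


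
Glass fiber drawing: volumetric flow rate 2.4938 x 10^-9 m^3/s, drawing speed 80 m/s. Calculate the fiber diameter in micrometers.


Cross-sectional area from continuity:
  A = Q / v = 2.4938 x 10^-9 / 80 = 3.11725 x 10^-11 m^2
Diameter from circular cross-section:
  d = sqrt(4A / pi) * 10^6 (m -> um)
  d = sqrt(4 * 3.11725 x 10^-11 / pi) * 10^6 = 6.3 um

6.3 um


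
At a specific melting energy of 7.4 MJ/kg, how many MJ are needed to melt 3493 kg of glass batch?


Total energy = mass * specific energy
  E = 3493 * 7.4 = 25848.2 MJ

25848.2 MJ


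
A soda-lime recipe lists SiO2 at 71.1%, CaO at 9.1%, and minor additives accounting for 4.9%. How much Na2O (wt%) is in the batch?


Pieces sum to 100%:
  Na2O = 100 - (SiO2 + CaO + others)
  Na2O = 100 - (71.1 + 9.1 + 4.9) = 14.9%

14.9%


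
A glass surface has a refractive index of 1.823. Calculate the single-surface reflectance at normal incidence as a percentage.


Fresnel reflectance at normal incidence:
  R = ((n - 1)/(n + 1))^2
  (n - 1)/(n + 1) = (1.823 - 1)/(1.823 + 1) = 0.291534
  R = 0.291534^2 = 0.0849921
  R(%) = 0.0849921 * 100 = 8.499%

8.499%


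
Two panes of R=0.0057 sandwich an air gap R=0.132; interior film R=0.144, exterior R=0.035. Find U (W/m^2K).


Total thermal resistance (series):
  R_total = R_in + R_glass + R_air + R_glass + R_out
  R_total = 0.144 + 0.0057 + 0.132 + 0.0057 + 0.035 = 0.3224 m^2K/W
U-value = 1 / R_total = 1 / 0.3224 = 3.102 W/m^2K

3.102 W/m^2K


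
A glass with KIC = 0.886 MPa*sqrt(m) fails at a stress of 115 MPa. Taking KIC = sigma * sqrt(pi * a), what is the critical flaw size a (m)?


Rearrange KIC = sigma * sqrt(pi * a):
  sqrt(pi * a) = KIC / sigma
  sqrt(pi * a) = 0.886 / 115 = 0.007704
  a = (KIC / sigma)^2 / pi
  a = 0.007704^2 / pi = 0.0000189 m

0.0000189 m


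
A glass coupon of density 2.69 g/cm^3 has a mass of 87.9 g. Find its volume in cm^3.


Rearrange rho = m / V:
  V = m / rho
  V = 87.9 / 2.69 = 32.677 cm^3

32.677 cm^3


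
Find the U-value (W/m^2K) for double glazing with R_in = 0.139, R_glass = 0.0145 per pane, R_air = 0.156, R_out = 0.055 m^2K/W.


Total thermal resistance (series):
  R_total = R_in + R_glass + R_air + R_glass + R_out
  R_total = 0.139 + 0.0145 + 0.156 + 0.0145 + 0.055 = 0.379 m^2K/W
U-value = 1 / R_total = 1 / 0.379 = 2.639 W/m^2K

2.639 W/m^2K


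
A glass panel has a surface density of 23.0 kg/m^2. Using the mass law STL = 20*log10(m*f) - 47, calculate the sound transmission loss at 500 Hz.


Mass law: STL = 20 * log10(m * f) - 47
  m * f = 23.0 * 500 = 11500
  log10(11500) = 4.0607
  STL = 20 * 4.0607 - 47 = 81.214 - 47 = 34.2 dB

34.2 dB


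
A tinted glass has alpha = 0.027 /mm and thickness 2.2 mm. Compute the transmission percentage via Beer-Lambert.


Beer-Lambert law: T = exp(-alpha * thickness)
  exponent = -0.027 * 2.2 = -0.0594
  T = exp(-0.0594) = 0.9423
  Percentage = 0.9423 * 100 = 94.23%

94.23%


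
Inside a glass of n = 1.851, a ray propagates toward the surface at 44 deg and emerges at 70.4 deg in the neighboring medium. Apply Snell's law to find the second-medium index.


Apply Snell's law: n1 * sin(theta1) = n2 * sin(theta2)
  n2 = n1 * sin(theta1) / sin(theta2)
  sin(44) = 0.694658
  sin(70.4) = 0.942057
  n2 = 1.851 * 0.694658 / 0.942057 = 1.3649

1.3649


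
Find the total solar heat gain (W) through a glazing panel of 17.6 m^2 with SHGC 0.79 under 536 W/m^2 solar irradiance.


Solar heat gain: Q = Area * SHGC * Irradiance
  Q = 17.6 * 0.79 * 536 = 7452.5 W

7452.5 W


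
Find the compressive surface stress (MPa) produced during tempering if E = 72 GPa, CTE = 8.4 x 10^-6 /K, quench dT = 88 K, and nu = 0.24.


Tempering stress: sigma = E * alpha * dT / (1 - nu)
  E (MPa) = 72 * 1000 = 72000
  Numerator = 72000 * (8.4 x 10^-6) * 88 = 53.2224
  Denominator = 1 - 0.24 = 0.76
  sigma = 53.2224 / 0.76 = 70.0 MPa

70.0 MPa


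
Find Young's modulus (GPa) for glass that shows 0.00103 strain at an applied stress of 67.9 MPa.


Young's modulus: E = stress / strain
  E = 67.9 MPa / 0.00103 = 65922.33 MPa
Convert to GPa: 65922.33 / 1000 = 65.92 GPa

65.92 GPa


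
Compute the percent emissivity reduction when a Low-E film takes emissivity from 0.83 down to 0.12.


Percentage reduction = (1 - coated/uncoated) * 100
  Ratio = 0.12 / 0.83 = 0.1446
  Reduction = (1 - 0.1446) * 100 = 85.5%

85.5%


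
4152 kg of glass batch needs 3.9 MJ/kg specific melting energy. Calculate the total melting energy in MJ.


Total energy = mass * specific energy
  E = 4152 * 3.9 = 16192.8 MJ

16192.8 MJ


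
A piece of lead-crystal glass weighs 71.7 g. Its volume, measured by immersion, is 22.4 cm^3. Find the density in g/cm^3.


Use the definition of density:
  rho = mass / volume
  rho = 71.7 / 22.4 = 3.201 g/cm^3

3.201 g/cm^3


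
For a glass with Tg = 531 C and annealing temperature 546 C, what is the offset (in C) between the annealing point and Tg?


Offset = T_anneal - Tg:
  offset = 546 - 531 = 15 C

15 C


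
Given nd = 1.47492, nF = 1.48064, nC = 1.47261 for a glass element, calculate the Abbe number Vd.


Abbe number formula: Vd = (nd - 1) / (nF - nC)
  nd - 1 = 1.47492 - 1 = 0.47492
  nF - nC = 1.48064 - 1.47261 = 0.00803
  Vd = 0.47492 / 0.00803 = 59.14

59.14


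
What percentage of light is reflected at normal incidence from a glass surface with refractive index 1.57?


Fresnel reflectance at normal incidence:
  R = ((n - 1)/(n + 1))^2
  (n - 1)/(n + 1) = (1.57 - 1)/(1.57 + 1) = 0.22179
  R = 0.22179^2 = 0.0491908
  R(%) = 0.0491908 * 100 = 4.919%

4.919%


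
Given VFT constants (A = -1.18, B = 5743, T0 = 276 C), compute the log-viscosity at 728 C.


VFT equation: log(eta) = A + B / (T - T0)
  T - T0 = 728 - 276 = 452
  B / (T - T0) = 5743 / 452 = 12.706
  log(eta) = -1.18 + 12.706 = 11.526

11.526


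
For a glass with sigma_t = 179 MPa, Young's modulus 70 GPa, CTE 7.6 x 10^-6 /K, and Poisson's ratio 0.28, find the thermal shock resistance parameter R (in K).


Thermal shock resistance: R = sigma * (1 - nu) / (E * alpha)
  Numerator = 179 * (1 - 0.28) = 128.88
  Denominator = 70 * 1000 * (7.6 x 10^-6) = 0.532
  R = 128.88 / 0.532 = 242.3 K

242.3 K


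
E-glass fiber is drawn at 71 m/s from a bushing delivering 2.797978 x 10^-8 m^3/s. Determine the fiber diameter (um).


Cross-sectional area from continuity:
  A = Q / v = 2.797978 x 10^-8 / 71 = 3.940814 x 10^-10 m^2
Diameter from circular cross-section:
  d = sqrt(4A / pi) * 10^6 (m -> um)
  d = sqrt(4 * 3.940814 x 10^-10 / pi) * 10^6 = 22.4 um

22.4 um


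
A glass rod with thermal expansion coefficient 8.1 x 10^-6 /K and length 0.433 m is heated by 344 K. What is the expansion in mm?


Thermal expansion formula: dL = alpha * L0 * dT
  dL = (8.1 x 10^-6) * 0.433 * 344 = 0.00120651 m
Convert to mm: 0.00120651 * 1000 = 1.2065 mm

1.2065 mm


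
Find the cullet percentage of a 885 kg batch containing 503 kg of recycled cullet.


Cullet ratio = (cullet mass / total batch mass) * 100
  Ratio = 503 / 885 * 100 = 56.84%

56.84%


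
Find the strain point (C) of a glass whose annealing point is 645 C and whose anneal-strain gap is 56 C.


Strain point = annealing point - difference:
  T_strain = 645 - 56 = 589 C

589 C


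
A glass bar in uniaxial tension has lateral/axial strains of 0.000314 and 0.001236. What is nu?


Poisson's ratio: nu = lateral strain / axial strain
  nu = 0.000314 / 0.001236 = 0.254

0.254


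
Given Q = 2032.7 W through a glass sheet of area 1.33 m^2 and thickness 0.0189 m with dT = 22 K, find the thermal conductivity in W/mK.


Fourier's law rearranged: k = Q * t / (A * dT)
  Numerator = 2032.7 * 0.0189 = 38.41803
  Denominator = 1.33 * 22 = 29.26
  k = 38.41803 / 29.26 = 1.313 W/mK

1.313 W/mK


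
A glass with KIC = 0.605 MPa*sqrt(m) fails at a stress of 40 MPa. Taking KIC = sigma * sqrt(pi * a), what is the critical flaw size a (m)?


Rearrange KIC = sigma * sqrt(pi * a):
  sqrt(pi * a) = KIC / sigma
  sqrt(pi * a) = 0.605 / 40 = 0.015125
  a = (KIC / sigma)^2 / pi
  a = 0.015125^2 / pi = 0.0000728 m

0.0000728 m


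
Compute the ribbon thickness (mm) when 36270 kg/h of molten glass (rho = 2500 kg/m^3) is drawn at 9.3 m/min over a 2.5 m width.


Ribbon cross-section from mass balance:
  Volume rate = throughput / density = 36270 / 2500 = 14.508 m^3/h
  thickness = volume rate / (speed * 60 * width), i.e.
  thickness = throughput / (60 * speed * width * density) * 1000
  thickness = 36270 / (60 * 9.3 * 2.5 * 2500) * 1000 = 10.4 mm

10.4 mm


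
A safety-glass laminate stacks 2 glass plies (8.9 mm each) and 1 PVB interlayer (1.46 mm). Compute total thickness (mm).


Total thickness = glass contribution + PVB contribution
  Glass: 2 * 8.9 = 17.8 mm
  PVB: 1 * 1.46 = 1.46 mm
  Total = 17.8 + 1.46 = 19.26 mm

19.26 mm


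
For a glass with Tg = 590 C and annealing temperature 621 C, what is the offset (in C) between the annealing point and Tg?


Offset = T_anneal - Tg:
  offset = 621 - 590 = 31 C

31 C


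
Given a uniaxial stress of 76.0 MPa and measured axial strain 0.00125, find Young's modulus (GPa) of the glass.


Young's modulus: E = stress / strain
  E = 76.0 MPa / 0.00125 = 60800 MPa
Convert to GPa: 60800 / 1000 = 60.8 GPa

60.8 GPa


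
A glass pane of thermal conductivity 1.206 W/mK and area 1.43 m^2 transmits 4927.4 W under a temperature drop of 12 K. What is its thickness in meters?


Fourier's law: t = k * A * dT / Q
  t = 1.206 * 1.43 * 12 / 4927.4
  t = 20.69496 / 4927.4 = 0.0042 m

0.0042 m


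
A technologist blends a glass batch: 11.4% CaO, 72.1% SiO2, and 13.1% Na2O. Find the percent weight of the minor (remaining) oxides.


Sum the three major oxides:
  SiO2 + Na2O + CaO = 72.1 + 13.1 + 11.4 = 96.6%
Subtract from 100%:
  Others = 100 - 96.6 = 3.4%

3.4%


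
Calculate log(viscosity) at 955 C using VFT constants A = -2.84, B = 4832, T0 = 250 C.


VFT equation: log(eta) = A + B / (T - T0)
  T - T0 = 955 - 250 = 705
  B / (T - T0) = 4832 / 705 = 6.854
  log(eta) = -2.84 + 6.854 = 4.014

4.014


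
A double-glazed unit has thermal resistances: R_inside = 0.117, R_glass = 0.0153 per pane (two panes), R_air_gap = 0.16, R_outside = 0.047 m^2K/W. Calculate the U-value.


Total thermal resistance (series):
  R_total = R_in + R_glass + R_air + R_glass + R_out
  R_total = 0.117 + 0.0153 + 0.16 + 0.0153 + 0.047 = 0.3546 m^2K/W
U-value = 1 / R_total = 1 / 0.3546 = 2.82 W/m^2K

2.82 W/m^2K


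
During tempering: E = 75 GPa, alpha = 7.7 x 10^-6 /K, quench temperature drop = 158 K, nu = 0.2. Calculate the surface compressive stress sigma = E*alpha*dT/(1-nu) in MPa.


Tempering stress: sigma = E * alpha * dT / (1 - nu)
  E (MPa) = 75 * 1000 = 75000
  Numerator = 75000 * (7.7 x 10^-6) * 158 = 91.245
  Denominator = 1 - 0.2 = 0.8
  sigma = 91.245 / 0.8 = 114.1 MPa

114.1 MPa


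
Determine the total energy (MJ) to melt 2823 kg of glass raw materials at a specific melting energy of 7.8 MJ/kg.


Total energy = mass * specific energy
  E = 2823 * 7.8 = 22019.4 MJ

22019.4 MJ


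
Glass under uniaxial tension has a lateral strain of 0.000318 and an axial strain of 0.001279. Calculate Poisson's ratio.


Poisson's ratio: nu = lateral strain / axial strain
  nu = 0.000318 / 0.001279 = 0.2486

0.2486


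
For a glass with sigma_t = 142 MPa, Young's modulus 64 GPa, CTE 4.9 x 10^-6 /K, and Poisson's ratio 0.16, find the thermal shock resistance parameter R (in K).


Thermal shock resistance: R = sigma * (1 - nu) / (E * alpha)
  Numerator = 142 * (1 - 0.16) = 119.28
  Denominator = 64 * 1000 * (4.9 x 10^-6) = 0.3136
  R = 119.28 / 0.3136 = 380.4 K

380.4 K


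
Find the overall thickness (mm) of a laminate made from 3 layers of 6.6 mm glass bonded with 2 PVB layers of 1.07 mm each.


Total thickness = glass contribution + PVB contribution
  Glass: 3 * 6.6 = 19.8 mm
  PVB: 2 * 1.07 = 2.14 mm
  Total = 19.8 + 2.14 = 21.94 mm

21.94 mm


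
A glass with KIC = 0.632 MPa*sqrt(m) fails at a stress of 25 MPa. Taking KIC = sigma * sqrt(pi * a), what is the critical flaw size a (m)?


Rearrange KIC = sigma * sqrt(pi * a):
  sqrt(pi * a) = KIC / sigma
  sqrt(pi * a) = 0.632 / 25 = 0.02528
  a = (KIC / sigma)^2 / pi
  a = 0.02528^2 / pi = 0.0002034 m

0.0002034 m


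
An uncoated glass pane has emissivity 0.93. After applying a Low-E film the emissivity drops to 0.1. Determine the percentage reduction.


Percentage reduction = (1 - coated/uncoated) * 100
  Ratio = 0.1 / 0.93 = 0.1075
  Reduction = (1 - 0.1075) * 100 = 89.2%

89.2%


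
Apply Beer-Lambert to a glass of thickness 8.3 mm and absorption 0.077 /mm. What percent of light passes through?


Beer-Lambert law: T = exp(-alpha * thickness)
  exponent = -0.077 * 8.3 = -0.6391
  T = exp(-0.6391) = 0.5278
  Percentage = 0.5278 * 100 = 52.78%

52.78%


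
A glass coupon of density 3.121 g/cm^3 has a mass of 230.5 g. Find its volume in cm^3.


Rearrange rho = m / V:
  V = m / rho
  V = 230.5 / 3.121 = 73.855 cm^3

73.855 cm^3


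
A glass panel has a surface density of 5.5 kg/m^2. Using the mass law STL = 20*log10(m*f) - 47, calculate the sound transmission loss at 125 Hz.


Mass law: STL = 20 * log10(m * f) - 47
  m * f = 5.5 * 125 = 687.5
  log10(687.5) = 2.83727
  STL = 20 * 2.83727 - 47 = 56.7454 - 47 = 9.7 dB

9.7 dB


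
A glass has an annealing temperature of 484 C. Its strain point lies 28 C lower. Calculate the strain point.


Strain point = annealing point - difference:
  T_strain = 484 - 28 = 456 C

456 C


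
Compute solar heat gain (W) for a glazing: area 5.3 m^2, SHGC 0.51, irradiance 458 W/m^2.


Solar heat gain: Q = Area * SHGC * Irradiance
  Q = 5.3 * 0.51 * 458 = 1238 W

1238 W


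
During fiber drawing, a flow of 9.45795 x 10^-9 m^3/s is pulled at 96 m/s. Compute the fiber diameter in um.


Cross-sectional area from continuity:
  A = Q / v = 9.45795 x 10^-9 / 96 = 9.852031 x 10^-11 m^2
Diameter from circular cross-section:
  d = sqrt(4A / pi) * 10^6 (m -> um)
  d = sqrt(4 * 9.852031 x 10^-11 / pi) * 10^6 = 11.2 um

11.2 um


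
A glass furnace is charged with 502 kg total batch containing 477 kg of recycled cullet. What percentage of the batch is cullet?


Cullet ratio = (cullet mass / total batch mass) * 100
  Ratio = 477 / 502 * 100 = 95.02%

95.02%


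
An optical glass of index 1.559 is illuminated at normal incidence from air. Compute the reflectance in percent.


Fresnel reflectance at normal incidence:
  R = ((n - 1)/(n + 1))^2
  (n - 1)/(n + 1) = (1.559 - 1)/(1.559 + 1) = 0.218445
  R = 0.218445^2 = 0.0477182
  R(%) = 0.0477182 * 100 = 4.772%

4.772%


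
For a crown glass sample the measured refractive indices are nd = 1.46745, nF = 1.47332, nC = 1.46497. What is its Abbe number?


Abbe number formula: Vd = (nd - 1) / (nF - nC)
  nd - 1 = 1.46745 - 1 = 0.46745
  nF - nC = 1.47332 - 1.46497 = 0.00835
  Vd = 0.46745 / 0.00835 = 55.98

55.98


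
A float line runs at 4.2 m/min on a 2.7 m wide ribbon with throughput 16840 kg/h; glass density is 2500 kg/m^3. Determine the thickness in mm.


Ribbon cross-section from mass balance:
  Volume rate = throughput / density = 16840 / 2500 = 6.736 m^3/h
  thickness = volume rate / (speed * 60 * width), i.e.
  thickness = throughput / (60 * speed * width * density) * 1000
  thickness = 16840 / (60 * 4.2 * 2.7 * 2500) * 1000 = 9.9 mm

9.9 mm


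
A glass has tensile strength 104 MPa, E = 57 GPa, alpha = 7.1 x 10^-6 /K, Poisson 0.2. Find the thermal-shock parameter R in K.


Thermal shock resistance: R = sigma * (1 - nu) / (E * alpha)
  Numerator = 104 * (1 - 0.2) = 83.2
  Denominator = 57 * 1000 * (7.1 x 10^-6) = 0.4047
  R = 83.2 / 0.4047 = 205.6 K

205.6 K


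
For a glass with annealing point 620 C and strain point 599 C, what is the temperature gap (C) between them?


Gap = T_anneal - T_strain:
  gap = 620 - 599 = 21 C

21 C


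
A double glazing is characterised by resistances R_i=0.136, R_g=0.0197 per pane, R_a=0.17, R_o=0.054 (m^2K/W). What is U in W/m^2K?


Total thermal resistance (series):
  R_total = R_in + R_glass + R_air + R_glass + R_out
  R_total = 0.136 + 0.0197 + 0.17 + 0.0197 + 0.054 = 0.3994 m^2K/W
U-value = 1 / R_total = 1 / 0.3994 = 2.504 W/m^2K

2.504 W/m^2K


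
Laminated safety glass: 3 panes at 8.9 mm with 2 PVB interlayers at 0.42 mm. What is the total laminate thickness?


Total thickness = glass contribution + PVB contribution
  Glass: 3 * 8.9 = 26.7 mm
  PVB: 2 * 0.42 = 0.84 mm
  Total = 26.7 + 0.84 = 27.54 mm

27.54 mm


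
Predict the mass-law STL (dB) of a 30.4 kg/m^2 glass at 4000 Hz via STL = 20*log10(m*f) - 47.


Mass law: STL = 20 * log10(m * f) - 47
  m * f = 30.4 * 4000 = 121600
  log10(121600) = 5.08493
  STL = 20 * 5.08493 - 47 = 101.6986 - 47 = 54.7 dB

54.7 dB


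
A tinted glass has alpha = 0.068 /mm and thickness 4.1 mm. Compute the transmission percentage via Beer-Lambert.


Beer-Lambert law: T = exp(-alpha * thickness)
  exponent = -0.068 * 4.1 = -0.2788
  T = exp(-0.2788) = 0.7567
  Percentage = 0.7567 * 100 = 75.67%

75.67%


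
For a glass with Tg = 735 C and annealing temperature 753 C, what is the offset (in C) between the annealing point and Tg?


Offset = T_anneal - Tg:
  offset = 753 - 735 = 18 C

18 C


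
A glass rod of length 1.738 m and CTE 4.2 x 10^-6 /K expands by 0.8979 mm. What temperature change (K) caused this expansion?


Rearrange dL = alpha * L0 * dT for dT:
  dT = dL / (alpha * L0)
  dL (m) = 0.8979 / 1000 = 0.0008979
  dT = 0.0008979 / ((4.2 x 10^-6) * 1.738) = 123.0 K

123.0 K


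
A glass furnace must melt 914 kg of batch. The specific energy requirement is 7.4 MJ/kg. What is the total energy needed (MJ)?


Total energy = mass * specific energy
  E = 914 * 7.4 = 6763.6 MJ

6763.6 MJ


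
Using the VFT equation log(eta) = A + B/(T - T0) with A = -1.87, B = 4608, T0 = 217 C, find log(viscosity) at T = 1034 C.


VFT equation: log(eta) = A + B / (T - T0)
  T - T0 = 1034 - 217 = 817
  B / (T - T0) = 4608 / 817 = 5.64
  log(eta) = -1.87 + 5.64 = 3.77

3.77


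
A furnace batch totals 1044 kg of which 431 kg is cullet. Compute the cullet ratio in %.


Cullet ratio = (cullet mass / total batch mass) * 100
  Ratio = 431 / 1044 * 100 = 41.28%

41.28%


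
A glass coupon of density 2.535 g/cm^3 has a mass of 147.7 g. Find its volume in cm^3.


Rearrange rho = m / V:
  V = m / rho
  V = 147.7 / 2.535 = 58.264 cm^3

58.264 cm^3


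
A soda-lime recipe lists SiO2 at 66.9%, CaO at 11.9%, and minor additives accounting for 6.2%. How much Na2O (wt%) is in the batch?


Pieces sum to 100%:
  Na2O = 100 - (SiO2 + CaO + others)
  Na2O = 100 - (66.9 + 11.9 + 6.2) = 15.0%

15.0%


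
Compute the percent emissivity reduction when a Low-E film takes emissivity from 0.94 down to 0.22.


Percentage reduction = (1 - coated/uncoated) * 100
  Ratio = 0.22 / 0.94 = 0.234
  Reduction = (1 - 0.234) * 100 = 76.6%

76.6%


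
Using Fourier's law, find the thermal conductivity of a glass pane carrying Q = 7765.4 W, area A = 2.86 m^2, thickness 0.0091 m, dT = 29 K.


Fourier's law rearranged: k = Q * t / (A * dT)
  Numerator = 7765.4 * 0.0091 = 70.66514
  Denominator = 2.86 * 29 = 82.94
  k = 70.66514 / 82.94 = 0.852 W/mK

0.852 W/mK


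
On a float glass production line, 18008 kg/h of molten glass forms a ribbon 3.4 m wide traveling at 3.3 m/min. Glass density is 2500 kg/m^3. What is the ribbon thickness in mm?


Ribbon cross-section from mass balance:
  Volume rate = throughput / density = 18008 / 2500 = 7.2032 m^3/h
  thickness = volume rate / (speed * 60 * width), i.e.
  thickness = throughput / (60 * speed * width * density) * 1000
  thickness = 18008 / (60 * 3.3 * 3.4 * 2500) * 1000 = 10.7 mm

10.7 mm


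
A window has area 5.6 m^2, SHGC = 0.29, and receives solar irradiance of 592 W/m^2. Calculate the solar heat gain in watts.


Solar heat gain: Q = Area * SHGC * Irradiance
  Q = 5.6 * 0.29 * 592 = 961.4 W

961.4 W


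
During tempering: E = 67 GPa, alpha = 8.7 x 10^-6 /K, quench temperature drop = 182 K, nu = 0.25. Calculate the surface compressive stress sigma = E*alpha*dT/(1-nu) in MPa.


Tempering stress: sigma = E * alpha * dT / (1 - nu)
  E (MPa) = 67 * 1000 = 67000
  Numerator = 67000 * (8.7 x 10^-6) * 182 = 106.0878
  Denominator = 1 - 0.25 = 0.75
  sigma = 106.0878 / 0.75 = 141.5 MPa

141.5 MPa


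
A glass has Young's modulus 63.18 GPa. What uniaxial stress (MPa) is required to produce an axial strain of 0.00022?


Rearrange E = sigma / epsilon:
  sigma = E * epsilon
  E (MPa) = 63.18 * 1000 = 63180
  sigma = 63180 * 0.00022 = 13.9 MPa

13.9 MPa


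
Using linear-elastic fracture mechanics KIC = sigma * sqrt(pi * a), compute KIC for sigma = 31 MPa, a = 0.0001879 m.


Fracture toughness: KIC = sigma * sqrt(pi * a)
  pi * a = pi * 0.0001879 = 0.000590305
  sqrt(pi * a) = 0.024296
  KIC = 31 * 0.024296 = 0.753 MPa*sqrt(m)

0.753 MPa*sqrt(m)


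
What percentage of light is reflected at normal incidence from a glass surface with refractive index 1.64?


Fresnel reflectance at normal incidence:
  R = ((n - 1)/(n + 1))^2
  (n - 1)/(n + 1) = (1.64 - 1)/(1.64 + 1) = 0.242424
  R = 0.242424^2 = 0.0587694
  R(%) = 0.0587694 * 100 = 5.877%

5.877%


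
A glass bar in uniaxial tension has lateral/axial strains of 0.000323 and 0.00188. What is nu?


Poisson's ratio: nu = lateral strain / axial strain
  nu = 0.000323 / 0.00188 = 0.1718

0.1718


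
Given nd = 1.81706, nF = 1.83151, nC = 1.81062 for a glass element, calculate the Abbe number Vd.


Abbe number formula: Vd = (nd - 1) / (nF - nC)
  nd - 1 = 1.81706 - 1 = 0.81706
  nF - nC = 1.83151 - 1.81062 = 0.02089
  Vd = 0.81706 / 0.02089 = 39.11

39.11


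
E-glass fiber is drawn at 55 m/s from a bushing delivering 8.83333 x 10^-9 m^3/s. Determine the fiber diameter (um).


Cross-sectional area from continuity:
  A = Q / v = 8.83333 x 10^-9 / 55 = 1.60606 x 10^-10 m^2
Diameter from circular cross-section:
  d = sqrt(4A / pi) * 10^6 (m -> um)
  d = sqrt(4 * 1.60606 x 10^-10 / pi) * 10^6 = 14.3 um

14.3 um


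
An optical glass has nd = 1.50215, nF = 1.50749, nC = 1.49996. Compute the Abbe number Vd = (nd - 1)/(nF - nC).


Abbe number formula: Vd = (nd - 1) / (nF - nC)
  nd - 1 = 1.50215 - 1 = 0.50215
  nF - nC = 1.50749 - 1.49996 = 0.00753
  Vd = 0.50215 / 0.00753 = 66.69

66.69


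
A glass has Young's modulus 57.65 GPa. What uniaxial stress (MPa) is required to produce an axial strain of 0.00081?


Rearrange E = sigma / epsilon:
  sigma = E * epsilon
  E (MPa) = 57.65 * 1000 = 57650
  sigma = 57650 * 0.00081 = 46.7 MPa

46.7 MPa


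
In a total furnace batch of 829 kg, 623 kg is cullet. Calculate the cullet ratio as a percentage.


Cullet ratio = (cullet mass / total batch mass) * 100
  Ratio = 623 / 829 * 100 = 75.15%

75.15%


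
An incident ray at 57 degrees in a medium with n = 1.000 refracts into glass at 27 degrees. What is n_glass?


Apply Snell's law: n1 * sin(theta1) = n2 * sin(theta2)
  n2 = n1 * sin(theta1) / sin(theta2)
  sin(57) = 0.838671
  sin(27) = 0.45399
  n2 = 1.000 * 0.838671 / 0.45399 = 1.8473

1.8473


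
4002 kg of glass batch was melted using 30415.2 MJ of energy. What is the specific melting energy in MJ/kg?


Rearrange E = m * s for s:
  s = E / m
  s = 30415.2 / 4002 = 7.6 MJ/kg

7.6 MJ/kg


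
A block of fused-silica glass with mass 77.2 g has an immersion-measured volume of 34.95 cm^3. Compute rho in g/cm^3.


Use the definition of density:
  rho = mass / volume
  rho = 77.2 / 34.95 = 2.209 g/cm^3

2.209 g/cm^3


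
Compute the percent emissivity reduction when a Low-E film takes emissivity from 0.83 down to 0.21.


Percentage reduction = (1 - coated/uncoated) * 100
  Ratio = 0.21 / 0.83 = 0.253
  Reduction = (1 - 0.253) * 100 = 74.7%

74.7%


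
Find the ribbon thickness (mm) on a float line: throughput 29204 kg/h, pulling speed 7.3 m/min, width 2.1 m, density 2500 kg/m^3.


Ribbon cross-section from mass balance:
  Volume rate = throughput / density = 29204 / 2500 = 11.6816 m^3/h
  thickness = volume rate / (speed * 60 * width), i.e.
  thickness = throughput / (60 * speed * width * density) * 1000
  thickness = 29204 / (60 * 7.3 * 2.1 * 2500) * 1000 = 12.7 mm

12.7 mm


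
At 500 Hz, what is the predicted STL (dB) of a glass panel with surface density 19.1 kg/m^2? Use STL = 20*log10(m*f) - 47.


Mass law: STL = 20 * log10(m * f) - 47
  m * f = 19.1 * 500 = 9550
  log10(9550) = 3.98
  STL = 20 * 3.98 - 47 = 79.6 - 47 = 32.6 dB

32.6 dB


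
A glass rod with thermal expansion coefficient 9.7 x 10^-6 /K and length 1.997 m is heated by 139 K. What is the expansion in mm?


Thermal expansion formula: dL = alpha * L0 * dT
  dL = (9.7 x 10^-6) * 1.997 * 139 = 0.00269256 m
Convert to mm: 0.00269256 * 1000 = 2.6926 mm

2.6926 mm


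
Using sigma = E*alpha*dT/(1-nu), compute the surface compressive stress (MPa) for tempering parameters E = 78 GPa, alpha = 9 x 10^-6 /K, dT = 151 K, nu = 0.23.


Tempering stress: sigma = E * alpha * dT / (1 - nu)
  E (MPa) = 78 * 1000 = 78000
  Numerator = 78000 * (9 x 10^-6) * 151 = 106.002
  Denominator = 1 - 0.23 = 0.77
  sigma = 106.002 / 0.77 = 137.7 MPa

137.7 MPa


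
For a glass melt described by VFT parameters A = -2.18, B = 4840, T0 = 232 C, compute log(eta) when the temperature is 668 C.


VFT equation: log(eta) = A + B / (T - T0)
  T - T0 = 668 - 232 = 436
  B / (T - T0) = 4840 / 436 = 11.101
  log(eta) = -2.18 + 11.101 = 8.921

8.921


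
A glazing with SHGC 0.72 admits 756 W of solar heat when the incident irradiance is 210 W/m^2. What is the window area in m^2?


Rearrange Q = Area * SHGC * Irradiance:
  Area = Q / (SHGC * Irradiance)
  Area = 756 / (0.72 * 210) = 5.0 m^2

5.0 m^2


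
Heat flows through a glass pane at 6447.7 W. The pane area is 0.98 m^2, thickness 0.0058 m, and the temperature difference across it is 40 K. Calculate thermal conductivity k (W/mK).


Fourier's law rearranged: k = Q * t / (A * dT)
  Numerator = 6447.7 * 0.0058 = 37.39666
  Denominator = 0.98 * 40 = 39.2
  k = 37.39666 / 39.2 = 0.954 W/mK

0.954 W/mK


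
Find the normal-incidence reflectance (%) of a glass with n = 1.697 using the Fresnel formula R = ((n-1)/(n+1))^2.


Fresnel reflectance at normal incidence:
  R = ((n - 1)/(n + 1))^2
  (n - 1)/(n + 1) = (1.697 - 1)/(1.697 + 1) = 0.258435
  R = 0.258435^2 = 0.0667886
  R(%) = 0.0667886 * 100 = 6.679%

6.679%


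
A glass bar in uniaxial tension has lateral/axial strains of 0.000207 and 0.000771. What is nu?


Poisson's ratio: nu = lateral strain / axial strain
  nu = 0.000207 / 0.000771 = 0.2685

0.2685


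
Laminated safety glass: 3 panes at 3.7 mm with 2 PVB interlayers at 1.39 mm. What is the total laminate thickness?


Total thickness = glass contribution + PVB contribution
  Glass: 3 * 3.7 = 11.1 mm
  PVB: 2 * 1.39 = 2.78 mm
  Total = 11.1 + 2.78 = 13.88 mm

13.88 mm


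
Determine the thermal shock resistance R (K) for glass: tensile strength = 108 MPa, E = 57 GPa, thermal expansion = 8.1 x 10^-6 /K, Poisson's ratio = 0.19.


Thermal shock resistance: R = sigma * (1 - nu) / (E * alpha)
  Numerator = 108 * (1 - 0.19) = 87.48
  Denominator = 57 * 1000 * (8.1 x 10^-6) = 0.4617
  R = 87.48 / 0.4617 = 189.5 K

189.5 K


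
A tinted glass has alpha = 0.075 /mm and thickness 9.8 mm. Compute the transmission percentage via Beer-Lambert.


Beer-Lambert law: T = exp(-alpha * thickness)
  exponent = -0.075 * 9.8 = -0.735
  T = exp(-0.735) = 0.4795
  Percentage = 0.4795 * 100 = 47.95%

47.95%


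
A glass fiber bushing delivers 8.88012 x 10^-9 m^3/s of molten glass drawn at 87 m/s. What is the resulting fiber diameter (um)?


Cross-sectional area from continuity:
  A = Q / v = 8.88012 x 10^-9 / 87 = 1.020703 x 10^-10 m^2
Diameter from circular cross-section:
  d = sqrt(4A / pi) * 10^6 (m -> um)
  d = sqrt(4 * 1.020703 x 10^-10 / pi) * 10^6 = 11.4 um

11.4 um


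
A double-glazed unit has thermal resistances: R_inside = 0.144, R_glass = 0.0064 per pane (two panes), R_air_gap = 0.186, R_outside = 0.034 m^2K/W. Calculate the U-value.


Total thermal resistance (series):
  R_total = R_in + R_glass + R_air + R_glass + R_out
  R_total = 0.144 + 0.0064 + 0.186 + 0.0064 + 0.034 = 0.3768 m^2K/W
U-value = 1 / R_total = 1 / 0.3768 = 2.654 W/m^2K

2.654 W/m^2K


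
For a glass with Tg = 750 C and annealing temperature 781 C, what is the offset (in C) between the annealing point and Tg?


Offset = T_anneal - Tg:
  offset = 781 - 750 = 31 C

31 C


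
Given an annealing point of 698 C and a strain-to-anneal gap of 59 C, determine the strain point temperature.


Strain point = annealing point - difference:
  T_strain = 698 - 59 = 639 C

639 C


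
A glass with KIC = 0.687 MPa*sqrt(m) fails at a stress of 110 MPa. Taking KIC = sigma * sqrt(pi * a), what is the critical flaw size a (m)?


Rearrange KIC = sigma * sqrt(pi * a):
  sqrt(pi * a) = KIC / sigma
  sqrt(pi * a) = 0.687 / 110 = 0.006245
  a = (KIC / sigma)^2 / pi
  a = 0.006245^2 / pi = 0.0000124 m

0.0000124 m


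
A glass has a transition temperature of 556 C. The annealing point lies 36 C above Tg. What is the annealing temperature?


The annealing temperature is Tg plus the offset:
  T_anneal = 556 + 36 = 592 C

592 C


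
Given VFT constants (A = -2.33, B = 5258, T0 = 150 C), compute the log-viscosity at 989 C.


VFT equation: log(eta) = A + B / (T - T0)
  T - T0 = 989 - 150 = 839
  B / (T - T0) = 5258 / 839 = 6.267
  log(eta) = -2.33 + 6.267 = 3.937

3.937


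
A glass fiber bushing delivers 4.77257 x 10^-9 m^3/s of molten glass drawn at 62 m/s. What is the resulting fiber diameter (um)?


Cross-sectional area from continuity:
  A = Q / v = 4.77257 x 10^-9 / 62 = 7.697694 x 10^-11 m^2
Diameter from circular cross-section:
  d = sqrt(4A / pi) * 10^6 (m -> um)
  d = sqrt(4 * 7.697694 x 10^-11 / pi) * 10^6 = 9.9 um

9.9 um
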